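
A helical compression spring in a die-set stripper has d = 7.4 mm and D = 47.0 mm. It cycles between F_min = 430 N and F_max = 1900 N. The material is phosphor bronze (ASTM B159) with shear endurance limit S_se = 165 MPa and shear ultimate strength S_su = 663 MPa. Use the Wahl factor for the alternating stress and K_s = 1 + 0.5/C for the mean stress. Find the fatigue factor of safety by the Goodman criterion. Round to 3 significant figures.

0.457

C = D/d = 47.0/7.4 = 6.3514; K_W = (4C−1)/(4C−4)+0.615/C = 1.2370; K_s = 1+0.5/C = 1.0787
F_a = (F_max−F_min)/2 = 735 N; F_m = (F_max+F_min)/2 = 1165 N
τ_a = K_W·8F_aD/(πd³) = 1.2370 × 217.09 = 268.53 MPa
τ_m = K_s·8F_mD/(πd³) = 1.0787 × 344.09 = 371.18 MPa
Goodman: 1/n_f = τ_a/S_se + τ_m/S_su = 268.53/165 + 371.18/663 = 1.62746 + 0.55984 = 2.1873
n_f = 1/2.1873 = 0.4572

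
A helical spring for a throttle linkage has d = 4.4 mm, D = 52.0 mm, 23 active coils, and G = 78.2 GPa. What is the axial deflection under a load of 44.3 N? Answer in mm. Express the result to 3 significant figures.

39.1 mm

k = Gd⁴/(8D³N_a) = (78.2×10³)(4.4⁴)/(8·52.0³·23) = 1.1329 N/mm
δ = F/k = 44.3 / 1.1329 = 39.103 mm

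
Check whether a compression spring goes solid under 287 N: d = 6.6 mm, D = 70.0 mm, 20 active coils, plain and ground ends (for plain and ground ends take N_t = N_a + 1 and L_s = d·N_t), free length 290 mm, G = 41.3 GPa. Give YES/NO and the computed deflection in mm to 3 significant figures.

YES, δ = 201 mm

k = Gd⁴/(8D³N_a) = (41.3×10³)(6.6⁴)/(8·70.0³·20) = 1.4279 N/mm
N_t = 21; L_s = 6.6·21 = 138.6 mm; δ_solid = L₀ − L_s = 290 − 138.6 = 151.4 mm
δ = F/k = 287/1.4279 = 200.99 mm
δ ≥ δ_solid → spring goes solid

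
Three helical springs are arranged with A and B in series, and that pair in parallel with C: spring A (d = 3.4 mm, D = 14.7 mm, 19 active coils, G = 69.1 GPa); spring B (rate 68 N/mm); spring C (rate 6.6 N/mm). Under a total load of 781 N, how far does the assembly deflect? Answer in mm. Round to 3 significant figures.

k_A = Gd⁴/(8D³N_a) = (69.1×10³)(3.4⁴)/(8·14.7³·19) = 19.125 N/mm
Springs A,B series: k_AB = 1/(1/19.125+1/68) = 14.927 N/mm; parallel with C: k_eq = 14.927+6.6 = 21.527 N/mm
δ = F/k_eq = 781/21.527 = 36.28 mm

36.3 mm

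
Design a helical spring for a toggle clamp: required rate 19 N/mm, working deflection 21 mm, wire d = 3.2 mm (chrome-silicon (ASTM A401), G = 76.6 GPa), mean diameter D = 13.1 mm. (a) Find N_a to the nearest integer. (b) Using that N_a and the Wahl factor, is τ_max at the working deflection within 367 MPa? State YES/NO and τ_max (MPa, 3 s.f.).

N_a = Gd⁴/(8D³k) = (76.6×10³)(3.2⁴)/(8·13.1³·19) = 23.51 → N_a = 24
Actual rate k = Gd⁴/(8D³·24) = 18.609 N/mm
Working load F = kδ = 18.609·21 = 390.78 N
C = 13.1/3.2 = 4.0938; K_W = (4C−1)/(4C−4)+0.615/C = 1.3927
τ_max = K_W·8FD/(πd³) = 1.3927·397.83 = 554.04 MPa
τ_max > 367 MPa → exceeds allowable

(a) 24 coils; (b) NO, τ_max = 554 MPa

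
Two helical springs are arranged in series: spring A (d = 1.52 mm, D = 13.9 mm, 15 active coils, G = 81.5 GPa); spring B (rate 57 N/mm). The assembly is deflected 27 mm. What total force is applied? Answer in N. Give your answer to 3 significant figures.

k_A = Gd⁴/(8D³N_a) = (81.5×10³)(1.52⁴)/(8·13.9³·15) = 1.3499 N/mm
Series: 1/k_eq = 1/1.3499 + 1/57 = 0.75833; k_eq = 1.3187 N/mm
F = k_eq·δ = 1.3187·27 = 35.604 N

35.6 N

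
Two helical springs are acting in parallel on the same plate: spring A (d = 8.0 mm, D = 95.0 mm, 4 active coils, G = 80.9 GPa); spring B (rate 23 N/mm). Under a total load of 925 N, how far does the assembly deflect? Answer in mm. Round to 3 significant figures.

k_A = Gd⁴/(8D³N_a) = (80.9×10³)(8.0⁴)/(8·95.0³·4) = 12.078 N/mm
Parallel: k_eq = 12.078 + 23 = 35.078 N/mm
δ = F/k_eq = 925/35.078 = 26.37 mm

26.4 mm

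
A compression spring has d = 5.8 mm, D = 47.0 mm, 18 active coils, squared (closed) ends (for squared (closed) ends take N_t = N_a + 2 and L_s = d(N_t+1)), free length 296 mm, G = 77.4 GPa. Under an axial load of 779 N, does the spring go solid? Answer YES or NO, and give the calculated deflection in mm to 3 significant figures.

k = Gd⁴/(8D³N_a) = (77.4×10³)(5.8⁴)/(8·47.0³·18) = 5.8586 N/mm
N_t = 20; L_s = 5.8·21 = 121.8 mm; δ_solid = L₀ − L_s = 296 − 121.8 = 174.2 mm
δ = F/k = 779/5.8586 = 132.97 mm
δ < δ_solid → spring does not go solid

NO, δ = 133 mm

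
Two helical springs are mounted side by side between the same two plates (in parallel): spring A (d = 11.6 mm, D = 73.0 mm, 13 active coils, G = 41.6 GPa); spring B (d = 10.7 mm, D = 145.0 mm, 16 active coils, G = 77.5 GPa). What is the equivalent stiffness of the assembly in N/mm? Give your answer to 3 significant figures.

k_A = Gd⁴/(8D³N_a) = (41.6×10³)(11.6⁴)/(8·73.0³·13) = 18.618 N/mm
k_B = Gd⁴/(8D³N_a) = (77.5×10³)(10.7⁴)/(8·145.0³·16) = 2.6033 N/mm
Parallel: k_eq = 18.618 + 2.6033 = 21.221 N/mm

21.2 N/mm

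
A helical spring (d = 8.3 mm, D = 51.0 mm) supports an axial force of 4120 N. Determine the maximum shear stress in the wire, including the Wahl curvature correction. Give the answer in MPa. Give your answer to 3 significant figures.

1170 MPa

Spring index C = D/d = 51.0/8.3 = 6.1446
K_W = (4C−1)/(4C−4) + 0.615/C = 23.578/20.578 + 0.1001 = 1.2459
τ₀ = 8FD/(πd³) = 8·4120·51.0/(π·8.3³) = 1.68096e+06/1796.3 = 935.78 MPa
τ_max = K·τ₀ = 1.2459 × 935.78 = 1165.9 MPa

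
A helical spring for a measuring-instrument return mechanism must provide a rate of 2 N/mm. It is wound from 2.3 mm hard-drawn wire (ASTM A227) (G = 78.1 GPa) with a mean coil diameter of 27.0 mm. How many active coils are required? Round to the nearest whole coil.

7

N_a = Gd⁴/(8D³k) = (78.1×10³ × 2.3⁴)/(8 × 27.0³ × 2)
    = 2.18556e+06 / 314928 = 6.94 → 7 coils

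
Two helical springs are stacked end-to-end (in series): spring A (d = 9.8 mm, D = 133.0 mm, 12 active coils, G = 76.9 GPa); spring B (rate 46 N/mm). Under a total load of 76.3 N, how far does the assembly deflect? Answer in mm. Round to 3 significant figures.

26.0 mm

k_A = Gd⁴/(8D³N_a) = (76.9×10³)(9.8⁴)/(8·133.0³·12) = 3.1405 N/mm
Series: 1/k_eq = 1/3.1405 + 1/46 = 0.34016; k_eq = 2.9398 N/mm
δ = F/k_eq = 76.3/2.9398 = 25.954 mm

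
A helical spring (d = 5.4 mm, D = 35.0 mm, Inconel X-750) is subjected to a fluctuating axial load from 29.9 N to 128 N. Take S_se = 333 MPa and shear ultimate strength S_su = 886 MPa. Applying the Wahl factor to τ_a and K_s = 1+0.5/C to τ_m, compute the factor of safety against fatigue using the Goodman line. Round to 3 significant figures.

C = D/d = 35.0/5.4 = 6.4815; K_W = (4C−1)/(4C−4)+0.615/C = 1.2317; K_s = 1+0.5/C = 1.0771
F_a = (F_max−F_min)/2 = 49.05 N; F_m = (F_max+F_min)/2 = 78.95 N
τ_a = K_W·8F_aD/(πd³) = 1.2317 × 27.763 = 34.196 MPa
τ_m = K_s·8F_mD/(πd³) = 1.0771 × 44.687 = 48.134 MPa
Goodman: 1/n_f = τ_a/S_se + τ_m/S_su = 34.196/333 + 48.134/886 = 0.10269 + 0.05433 = 0.15702
n_f = 1/0.15702 = 6.369

6.37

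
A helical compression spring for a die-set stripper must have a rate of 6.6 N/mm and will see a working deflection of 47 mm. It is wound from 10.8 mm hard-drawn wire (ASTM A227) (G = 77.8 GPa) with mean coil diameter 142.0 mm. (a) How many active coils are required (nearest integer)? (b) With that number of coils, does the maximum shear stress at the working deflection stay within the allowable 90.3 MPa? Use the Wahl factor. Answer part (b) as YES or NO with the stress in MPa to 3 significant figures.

(a) 7 coils; (b) NO, τ_max = 98.7 MPa

N_a = Gd⁴/(8D³k) = (77.8×10³)(10.8⁴)/(8·142.0³·6.6) = 7.001 → N_a = 7
Actual rate k = Gd⁴/(8D³·7) = 6.6012 N/mm
Working load F = kδ = 6.6012·47 = 310.26 N
C = 142.0/10.8 = 13.1481; K_W = (4C−1)/(4C−4)+0.615/C = 1.1085
τ_max = K_W·8FD/(πd³) = 1.1085·89.059 = 98.723 MPa
τ_max > 90.3 MPa → exceeds allowable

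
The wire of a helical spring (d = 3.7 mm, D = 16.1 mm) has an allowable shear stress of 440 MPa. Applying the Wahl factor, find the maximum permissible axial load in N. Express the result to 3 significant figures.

C = D/d = 16.1/3.7 = 4.3514
K_W = (4C−1)/(4C−4) + 0.615/C = 16.405/13.405 + 0.1413 = 1.3651
τ_max = K·8FD/(πd³) → F_max = τ_allow·πd³/(8DK)
F_max = 440·π·3.7³/(8·16.1·1.3651) = 70018/175.83 = 398.22 N

398 N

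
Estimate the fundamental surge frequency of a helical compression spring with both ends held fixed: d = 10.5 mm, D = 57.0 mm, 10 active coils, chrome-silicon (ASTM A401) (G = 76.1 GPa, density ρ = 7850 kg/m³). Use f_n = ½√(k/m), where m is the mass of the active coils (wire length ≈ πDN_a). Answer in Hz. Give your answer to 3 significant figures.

k = Gd⁴/(8D³N_a) = (76.1×10³)(10.5⁴)/(8·57.0³·10) = 62.435 N/mm = 62435 N/m
Wire length L = πDN_a = π·57.0·10 = 1790.7 mm
m = ρ·(πd²/4)·L = 7850 × 86.59×10⁻⁶ m² × 1.7907 m = 1.2172 kg
f_n = ½√(k/m) = 0.5·√(62435/1.2172) = 0.5·√(51294) = 113.24 Hz

113 Hz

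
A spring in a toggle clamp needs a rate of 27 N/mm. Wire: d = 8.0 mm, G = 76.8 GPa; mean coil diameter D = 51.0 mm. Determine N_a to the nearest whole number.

N_a = Gd⁴/(8D³k) = (76.8×10³ × 8.0⁴)/(8 × 51.0³ × 27)
    = 3.14573e+08 / 2.86526e+07 = 10.98 → 11 coils

11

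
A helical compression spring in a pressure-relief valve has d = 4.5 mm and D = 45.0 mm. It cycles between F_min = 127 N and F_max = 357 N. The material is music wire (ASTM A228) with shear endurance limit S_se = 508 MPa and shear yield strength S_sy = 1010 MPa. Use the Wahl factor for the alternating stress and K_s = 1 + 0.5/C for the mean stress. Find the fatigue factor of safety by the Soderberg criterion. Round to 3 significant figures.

1.56

C = D/d = 45.0/4.5 = 10.0000; K_W = (4C−1)/(4C−4)+0.615/C = 1.1448; K_s = 1+0.5/C = 1.0500
F_a = (F_max−F_min)/2 = 115 N; F_m = (F_max+F_min)/2 = 242 N
τ_a = K_W·8F_aD/(πd³) = 1.1448 × 144.61 = 165.56 MPa
τ_m = K_s·8F_mD/(πd³) = 1.0500 × 304.32 = 319.54 MPa
Soderberg: 1/n_f = τ_a/S_se + τ_m/S_sy = 165.56/508 + 319.54/1010 = 0.32591 + 0.31637 = 0.64228
n_f = 1/0.64228 = 1.557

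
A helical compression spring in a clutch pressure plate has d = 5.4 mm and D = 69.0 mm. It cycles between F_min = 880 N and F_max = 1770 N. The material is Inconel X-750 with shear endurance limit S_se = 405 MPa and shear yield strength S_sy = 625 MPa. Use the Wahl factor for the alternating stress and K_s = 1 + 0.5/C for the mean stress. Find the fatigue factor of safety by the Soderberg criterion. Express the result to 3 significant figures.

0.262

C = D/d = 69.0/5.4 = 12.7778; K_W = (4C−1)/(4C−4)+0.615/C = 1.1118; K_s = 1+0.5/C = 1.0391
F_a = (F_max−F_min)/2 = 445 N; F_m = (F_max+F_min)/2 = 1325 N
τ_a = K_W·8F_aD/(πd³) = 1.1118 × 496.56 = 552.08 MPa
τ_m = K_s·8F_mD/(πd³) = 1.0391 × 1478.5 = 1536.4 MPa
Soderberg: 1/n_f = τ_a/S_se + τ_m/S_sy = 552.08/405 + 1536.4/625 = 1.36315 + 2.45818 = 3.8213
n_f = 1/3.8213 = 0.2617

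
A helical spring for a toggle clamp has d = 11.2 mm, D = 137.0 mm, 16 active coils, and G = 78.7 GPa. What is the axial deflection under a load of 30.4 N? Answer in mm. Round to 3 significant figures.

k = Gd⁴/(8D³N_a) = (78.7×10³)(11.2⁴)/(8·137.0³·16) = 3.7625 N/mm
δ = F/k = 30.4 / 3.7625 = 8.0798 mm

8.08 mm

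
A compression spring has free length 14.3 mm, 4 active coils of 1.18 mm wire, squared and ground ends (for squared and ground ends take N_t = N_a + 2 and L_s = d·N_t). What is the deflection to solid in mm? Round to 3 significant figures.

N_t = 6; L_s = 1.18·6 = 7.08 mm
δ_solid = L₀ − L_s = 14.3 − 7.08 = 7.22 mm

7.22 mm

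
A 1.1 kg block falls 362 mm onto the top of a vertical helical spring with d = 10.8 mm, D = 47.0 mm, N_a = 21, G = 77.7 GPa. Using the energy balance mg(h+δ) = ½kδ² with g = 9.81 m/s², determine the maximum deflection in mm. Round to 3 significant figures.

11.5 mm

k = Gd⁴/(8D³N_a) = (77.7×10³)(10.8⁴)/(8·47.0³·21) = 60.606 N/mm
W = mg = 1.1 × 9.81 = 10.791 N
½kδ² − Wδ − Wh = 0 → δ = (W + √(W² + 2kWh))/k
δ = (10.791 + √(116.45 + 473493))/60.606 = (10.791 + 688.19)/60.606 = 11.533 mm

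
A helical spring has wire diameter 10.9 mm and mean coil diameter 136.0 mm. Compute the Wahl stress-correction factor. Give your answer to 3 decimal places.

C = D/d = 136.0/10.9 = 12.4771
K_W = (4C−1)/(4C−4) + 0.615/C = 48.908/45.908 + 0.0493 = 1.1146

1.115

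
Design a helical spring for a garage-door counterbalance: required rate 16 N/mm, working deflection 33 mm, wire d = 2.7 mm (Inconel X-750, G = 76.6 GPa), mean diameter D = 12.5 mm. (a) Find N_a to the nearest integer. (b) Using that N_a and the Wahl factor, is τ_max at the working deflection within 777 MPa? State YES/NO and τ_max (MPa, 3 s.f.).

(a) 16 coils; (b) NO, τ_max = 1160 MPa

N_a = Gd⁴/(8D³k) = (76.6×10³)(2.7⁴)/(8·12.5³·16) = 16.28 → N_a = 16
Actual rate k = Gd⁴/(8D³·16) = 16.283 N/mm
Working load F = kδ = 16.283·33 = 537.35 N
C = 12.5/2.7 = 4.6296; K_W = (4C−1)/(4C−4)+0.615/C = 1.3395
τ_max = K_W·8FD/(πd³) = 1.3395·868.99 = 1164 MPa
τ_max > 777 MPa → exceeds allowable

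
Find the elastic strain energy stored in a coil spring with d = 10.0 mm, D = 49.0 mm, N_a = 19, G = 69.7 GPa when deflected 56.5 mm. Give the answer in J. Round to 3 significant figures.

k = Gd⁴/(8D³N_a) = (69.7×10³)(10.0⁴)/(8·49.0³·19) = 38.976 N/mm
U = ½kδ² = 0.5 × 38.976 × 56.5² = 62211 N·mm = 62.211 J

62.2 J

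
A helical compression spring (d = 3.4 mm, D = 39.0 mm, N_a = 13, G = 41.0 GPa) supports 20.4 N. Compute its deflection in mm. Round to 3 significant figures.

23.0 mm

k = Gd⁴/(8D³N_a) = (41.0×10³)(3.4⁴)/(8·39.0³·13) = 0.88812 N/mm
δ = F/k = 20.4 / 0.88812 = 22.97 mm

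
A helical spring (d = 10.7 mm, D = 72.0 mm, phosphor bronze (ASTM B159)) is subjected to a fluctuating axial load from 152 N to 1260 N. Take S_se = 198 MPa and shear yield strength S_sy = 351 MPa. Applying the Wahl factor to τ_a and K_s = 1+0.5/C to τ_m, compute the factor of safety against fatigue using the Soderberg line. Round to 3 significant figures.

C = D/d = 72.0/10.7 = 6.7290; K_W = (4C−1)/(4C−4)+0.615/C = 1.2223; K_s = 1+0.5/C = 1.0743
F_a = (F_max−F_min)/2 = 554 N; F_m = (F_max+F_min)/2 = 706 N
τ_a = K_W·8F_aD/(πd³) = 1.2223 × 82.915 = 101.35 MPa
τ_m = K_s·8F_mD/(πd³) = 1.0743 × 105.66 = 113.52 MPa
Soderberg: 1/n_f = τ_a/S_se + τ_m/S_sy = 101.35/198 + 113.52/351 = 0.51186 + 0.32340 = 0.83526
n_f = 1/0.83526 = 1.197

1.20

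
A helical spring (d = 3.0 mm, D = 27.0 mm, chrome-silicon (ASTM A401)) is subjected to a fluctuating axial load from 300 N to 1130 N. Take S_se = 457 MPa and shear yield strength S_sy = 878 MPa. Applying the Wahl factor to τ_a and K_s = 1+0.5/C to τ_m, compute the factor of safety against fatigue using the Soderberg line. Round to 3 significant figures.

C = D/d = 27.0/3.0 = 9.0000; K_W = (4C−1)/(4C−4)+0.615/C = 1.1621; K_s = 1+0.5/C = 1.0556
F_a = (F_max−F_min)/2 = 415 N; F_m = (F_max+F_min)/2 = 715 N
τ_a = K_W·8F_aD/(πd³) = 1.1621 × 1056.8 = 1228.1 MPa
τ_m = K_s·8F_mD/(πd³) = 1.0556 × 1820.7 = 1921.9 MPa
Soderberg: 1/n_f = τ_a/S_se + τ_m/S_sy = 1228.1/457 + 1921.9/878 = 2.68726 + 2.18893 = 4.8762
n_f = 1/4.8762 = 0.2051

0.205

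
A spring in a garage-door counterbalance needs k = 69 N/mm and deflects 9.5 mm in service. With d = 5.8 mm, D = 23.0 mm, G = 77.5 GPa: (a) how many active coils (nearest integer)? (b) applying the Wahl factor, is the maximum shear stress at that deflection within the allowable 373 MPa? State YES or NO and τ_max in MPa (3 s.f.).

(a) 13 coils; (b) YES, τ_max = 278 MPa

N_a = Gd⁴/(8D³k) = (77.5×10³)(5.8⁴)/(8·23.0³·69) = 13.06 → N_a = 13
Actual rate k = Gd⁴/(8D³·13) = 69.31 N/mm
Working load F = kδ = 69.31·9.5 = 658.45 N
C = 23.0/5.8 = 3.9655; K_W = (4C−1)/(4C−4)+0.615/C = 1.4080
τ_max = K_W·8FD/(πd³) = 1.4080·197.65 = 278.29 MPa
τ_max ≤ 373 MPa → acceptable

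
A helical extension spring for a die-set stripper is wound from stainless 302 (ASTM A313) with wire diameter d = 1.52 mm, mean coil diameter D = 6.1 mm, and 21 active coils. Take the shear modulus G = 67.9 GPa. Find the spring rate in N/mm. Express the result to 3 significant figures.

k = Gd⁴/(8D³N_a) = (67.9×10³ × 1.52⁴) / (8 × 6.1³ × 21)
  = 362447 / 38132.8 = 9.5049 N/mm

9.50 N/mm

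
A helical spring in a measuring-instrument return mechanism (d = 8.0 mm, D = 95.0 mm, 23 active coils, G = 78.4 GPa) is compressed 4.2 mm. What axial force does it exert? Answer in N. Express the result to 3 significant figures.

8.55 N

k = Gd⁴/(8D³N_a) = (78.4×10³)(8.0⁴)/(8·95.0³·23) = 2.0356 N/mm
F = k·δ = 2.0356 × 4.2 = 8.5494 N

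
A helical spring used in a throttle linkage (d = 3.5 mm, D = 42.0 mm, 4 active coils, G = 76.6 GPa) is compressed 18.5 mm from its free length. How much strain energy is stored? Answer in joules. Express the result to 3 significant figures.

k = Gd⁴/(8D³N_a) = (76.6×10³)(3.5⁴)/(8·42.0³·4) = 4.8485 N/mm
U = ½kδ² = 0.5 × 4.8485 × 18.5² = 829.69 N·mm = 0.82969 J

0.830 J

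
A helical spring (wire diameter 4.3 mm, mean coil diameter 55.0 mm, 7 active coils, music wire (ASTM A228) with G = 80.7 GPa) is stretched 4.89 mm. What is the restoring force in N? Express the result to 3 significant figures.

14.5 N

k = Gd⁴/(8D³N_a) = (80.7×10³)(4.3⁴)/(8·55.0³·7) = 2.9612 N/mm
F = k·δ = 2.9612 × 4.89 = 14.48 N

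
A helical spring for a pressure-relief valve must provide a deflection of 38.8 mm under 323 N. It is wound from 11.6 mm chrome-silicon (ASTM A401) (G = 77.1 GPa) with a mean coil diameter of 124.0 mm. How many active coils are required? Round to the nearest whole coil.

11

Required rate k = F/δ = 323/38.8 = 8.3247 N/mm
N_a = Gd⁴/(8D³k) = (77.1×10³ × 11.6⁴)/(8 × 124.0³ × 8.3247)
    = 1.396e+09 / 1.26977e+08 = 10.99 → 11 coils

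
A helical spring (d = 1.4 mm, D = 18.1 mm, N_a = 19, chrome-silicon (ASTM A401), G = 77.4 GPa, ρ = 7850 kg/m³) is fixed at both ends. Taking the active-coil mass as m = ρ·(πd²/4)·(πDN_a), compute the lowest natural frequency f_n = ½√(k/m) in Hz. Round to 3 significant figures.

k = Gd⁴/(8D³N_a) = (77.4×10³)(1.4⁴)/(8·18.1³·19) = 0.32989 N/mm = 329.89 N/m
Wire length L = πDN_a = π·18.1·19 = 1080.4 mm
m = ρ·(πd²/4)·L = 7850 × 1.5394×10⁻⁶ m² × 1.0804 m = 0.013056 kg
f_n = ½√(k/m) = 0.5·√(329.89/0.013056) = 0.5·√(25268) = 79.48 Hz

79.5 Hz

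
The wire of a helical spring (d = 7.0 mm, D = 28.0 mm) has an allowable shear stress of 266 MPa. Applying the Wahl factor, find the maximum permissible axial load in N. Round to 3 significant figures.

C = D/d = 28.0/7.0 = 4.0000
K_W = (4C−1)/(4C−4) + 0.615/C = 15.000/12.000 + 0.1537 = 1.4038
τ_max = K·8FD/(πd³) → F_max = τ_allow·πd³/(8DK)
F_max = 266·π·7.0³/(8·28.0·1.4038) = 2.8663e+05/314.44 = 911.57 N

912 N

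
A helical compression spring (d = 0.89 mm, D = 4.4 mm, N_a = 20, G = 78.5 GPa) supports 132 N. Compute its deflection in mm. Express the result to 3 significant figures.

36.5 mm

k = Gd⁴/(8D³N_a) = (78.5×10³)(0.89⁴)/(8·4.4³·20) = 3.6137 N/mm
δ = F/k = 132 / 3.6137 = 36.528 mm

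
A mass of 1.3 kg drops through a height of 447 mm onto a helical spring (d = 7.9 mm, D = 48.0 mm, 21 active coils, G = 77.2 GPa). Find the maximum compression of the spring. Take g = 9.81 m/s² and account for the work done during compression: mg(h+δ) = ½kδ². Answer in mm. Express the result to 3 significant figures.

27.3 mm

k = Gd⁴/(8D³N_a) = (77.2×10³)(7.9⁴)/(8·48.0³·21) = 16.184 N/mm
W = mg = 1.3 × 9.81 = 12.753 N
½kδ² − Wδ − Wh = 0 → δ = (W + √(W² + 2kWh))/k
δ = (12.753 + √(162.64 + 184520))/16.184 = (12.753 + 429.75)/16.184 = 27.341 mm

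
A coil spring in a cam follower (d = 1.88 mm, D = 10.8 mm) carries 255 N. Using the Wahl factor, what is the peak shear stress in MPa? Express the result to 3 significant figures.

Spring index C = D/d = 10.8/1.88 = 5.7447
K_W = (4C−1)/(4C−4) + 0.615/C = 21.979/18.979 + 0.1071 = 1.2651
τ₀ = 8FD/(πd³) = 8·255·10.8/(π·1.88³) = 22032/20.875 = 1055.4 MPa
τ_max = K·τ₀ = 1.2651 × 1055.4 = 1335.3 MPa

1340 MPa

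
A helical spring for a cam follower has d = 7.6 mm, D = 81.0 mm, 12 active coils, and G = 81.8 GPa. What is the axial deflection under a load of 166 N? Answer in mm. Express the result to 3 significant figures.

31.0 mm

k = Gd⁴/(8D³N_a) = (81.8×10³)(7.6⁴)/(8·81.0³·12) = 5.3491 N/mm
δ = F/k = 166 / 5.3491 = 31.033 mm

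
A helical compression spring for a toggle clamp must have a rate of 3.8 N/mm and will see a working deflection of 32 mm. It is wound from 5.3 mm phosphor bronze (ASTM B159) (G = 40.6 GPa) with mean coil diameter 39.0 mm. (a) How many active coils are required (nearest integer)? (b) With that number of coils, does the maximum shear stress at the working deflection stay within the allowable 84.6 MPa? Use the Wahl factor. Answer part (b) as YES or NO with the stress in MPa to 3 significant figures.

N_a = Gd⁴/(8D³k) = (40.6×10³)(5.3⁴)/(8·39.0³·3.8) = 17.76 → N_a = 18
Actual rate k = Gd⁴/(8D³·18) = 3.7504 N/mm
Working load F = kδ = 3.7504·32 = 120.01 N
C = 39.0/5.3 = 7.3585; K_W = (4C−1)/(4C−4)+0.615/C = 1.2015
τ_max = K_W·8FD/(πd³) = 1.2015·80.057 = 96.191 MPa
τ_max > 84.6 MPa → exceeds allowable

(a) 18 coils; (b) NO, τ_max = 96.2 MPa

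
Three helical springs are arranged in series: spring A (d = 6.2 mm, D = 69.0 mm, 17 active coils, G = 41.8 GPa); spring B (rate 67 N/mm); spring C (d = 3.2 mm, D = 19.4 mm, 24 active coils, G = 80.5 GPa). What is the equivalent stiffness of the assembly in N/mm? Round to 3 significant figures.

k_A = Gd⁴/(8D³N_a) = (41.8×10³)(6.2⁴)/(8·69.0³·17) = 1.3825 N/mm
k_C = Gd⁴/(8D³N_a) = (80.5×10³)(3.2⁴)/(8·19.4³·24) = 6.0213 N/mm
Series: 1/k_eq = 1/1.3825 + 1/67 + 1/6.0213 = 0.90434; k_eq = 1.1058 N/mm

1.11 N/mm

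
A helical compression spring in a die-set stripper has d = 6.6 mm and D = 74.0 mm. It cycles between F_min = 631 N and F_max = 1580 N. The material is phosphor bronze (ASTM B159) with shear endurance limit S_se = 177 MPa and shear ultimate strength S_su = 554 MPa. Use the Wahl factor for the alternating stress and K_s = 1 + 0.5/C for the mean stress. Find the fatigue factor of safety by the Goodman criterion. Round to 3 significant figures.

0.299

C = D/d = 74.0/6.6 = 11.2121; K_W = (4C−1)/(4C−4)+0.615/C = 1.1283; K_s = 1+0.5/C = 1.0446
F_a = (F_max−F_min)/2 = 474.5 N; F_m = (F_max+F_min)/2 = 1105.5 N
τ_a = K_W·8F_aD/(πd³) = 1.1283 × 311.01 = 350.91 MPa
τ_m = K_s·8F_mD/(πd³) = 1.0446 × 724.6 = 756.91 MPa
Goodman: 1/n_f = τ_a/S_se + τ_m/S_su = 350.91/177 + 756.91/554 = 1.98255 + 1.36627 = 3.3488
n_f = 1/3.3488 = 0.2986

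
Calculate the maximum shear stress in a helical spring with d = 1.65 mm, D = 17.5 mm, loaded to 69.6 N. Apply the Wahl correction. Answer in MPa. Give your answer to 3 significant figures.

Spring index C = D/d = 17.5/1.65 = 10.6061
K_W = (4C−1)/(4C−4) + 0.615/C = 41.424/38.424 + 0.0580 = 1.1361
τ₀ = 8FD/(πd³) = 8·69.6·17.5/(π·1.65³) = 9744/14.112 = 690.46 MPa
τ_max = K·τ₀ = 1.1361 × 690.46 = 784.4 MPa

784 MPa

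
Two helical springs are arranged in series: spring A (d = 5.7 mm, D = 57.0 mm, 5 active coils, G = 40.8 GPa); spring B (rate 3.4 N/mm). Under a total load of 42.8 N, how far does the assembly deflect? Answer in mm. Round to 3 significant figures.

k_A = Gd⁴/(8D³N_a) = (40.8×10³)(5.7⁴)/(8·57.0³·5) = 5.814 N/mm
Series: 1/k_eq = 1/5.814 + 1/3.4 = 0.46612; k_eq = 2.1454 N/mm
δ = F/k_eq = 42.8/2.1454 = 19.95 mm

19.9 mm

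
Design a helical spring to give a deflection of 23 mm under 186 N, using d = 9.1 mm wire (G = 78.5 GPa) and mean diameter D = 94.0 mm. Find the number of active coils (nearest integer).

10

Required rate k = F/δ = 186/23 = 8.087 N/mm
N_a = Gd⁴/(8D³k) = (78.5×10³ × 9.1⁴)/(8 × 94.0³ × 8.087)
    = 5.38313e+08 / 5.37352e+07 = 10.02 → 10 coils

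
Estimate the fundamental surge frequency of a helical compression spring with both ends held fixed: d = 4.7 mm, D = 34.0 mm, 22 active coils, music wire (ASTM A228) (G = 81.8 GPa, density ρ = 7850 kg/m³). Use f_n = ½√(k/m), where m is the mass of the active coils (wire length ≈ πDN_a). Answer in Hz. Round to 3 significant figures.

k = Gd⁴/(8D³N_a) = (81.8×10³)(4.7⁴)/(8·34.0³·22) = 5.7703 N/mm = 5770.3 N/m
Wire length L = πDN_a = π·34.0·22 = 2349.9 mm
m = ρ·(πd²/4)·L = 7850 × 17.349×10⁻⁶ m² × 2.3499 m = 0.32004 kg
f_n = ½√(k/m) = 0.5·√(5770.3/0.32004) = 0.5·√(18030) = 67.137 Hz

67.1 Hz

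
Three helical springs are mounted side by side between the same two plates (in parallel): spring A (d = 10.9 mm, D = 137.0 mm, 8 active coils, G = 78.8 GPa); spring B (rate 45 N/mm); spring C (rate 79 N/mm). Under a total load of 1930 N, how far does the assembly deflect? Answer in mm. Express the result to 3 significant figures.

14.8 mm

k_A = Gd⁴/(8D³N_a) = (78.8×10³)(10.9⁴)/(8·137.0³·8) = 6.7591 N/mm
Parallel: k_eq = 6.7591 + 45 + 79 = 130.76 N/mm
δ = F/k_eq = 1930/130.76 = 14.76 mm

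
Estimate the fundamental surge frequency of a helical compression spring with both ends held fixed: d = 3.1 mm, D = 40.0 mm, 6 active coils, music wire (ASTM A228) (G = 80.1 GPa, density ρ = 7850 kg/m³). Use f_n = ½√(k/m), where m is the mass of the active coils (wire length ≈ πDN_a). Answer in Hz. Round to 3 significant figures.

116 Hz

k = Gd⁴/(8D³N_a) = (80.1×10³)(3.1⁴)/(8·40.0³·6) = 2.408 N/mm = 2408 N/m
Wire length L = πDN_a = π·40.0·6 = 753.98 mm
m = ρ·(πd²/4)·L = 7850 × 7.5477×10⁻⁶ m² × 0.75398 m = 0.044673 kg
f_n = ½√(k/m) = 0.5·√(2408/0.044673) = 0.5·√(53903) = 116.09 Hz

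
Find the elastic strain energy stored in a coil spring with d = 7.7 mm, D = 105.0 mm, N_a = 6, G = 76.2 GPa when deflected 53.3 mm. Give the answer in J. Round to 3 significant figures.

k = Gd⁴/(8D³N_a) = (76.2×10³)(7.7⁴)/(8·105.0³·6) = 4.8207 N/mm
U = ½kδ² = 0.5 × 4.8207 × 53.3² = 6847.5 N·mm = 6.8475 J

6.85 J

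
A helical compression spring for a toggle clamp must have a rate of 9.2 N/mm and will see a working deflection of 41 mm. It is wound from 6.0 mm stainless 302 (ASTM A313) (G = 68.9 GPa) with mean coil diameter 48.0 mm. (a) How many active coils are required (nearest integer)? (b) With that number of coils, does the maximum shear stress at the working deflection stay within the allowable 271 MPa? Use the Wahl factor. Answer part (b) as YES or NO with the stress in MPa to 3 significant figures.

(a) 11 coils; (b) YES, τ_max = 252 MPa

N_a = Gd⁴/(8D³k) = (68.9×10³)(6.0⁴)/(8·48.0³·9.2) = 10.97 → N_a = 11
Actual rate k = Gd⁴/(8D³·11) = 9.1752 N/mm
Working load F = kδ = 9.1752·41 = 376.19 N
C = 48.0/6.0 = 8.0000; K_W = (4C−1)/(4C−4)+0.615/C = 1.1840
τ_max = K_W·8FD/(πd³) = 1.1840·212.88 = 252.05 MPa
τ_max ≤ 271 MPa → acceptable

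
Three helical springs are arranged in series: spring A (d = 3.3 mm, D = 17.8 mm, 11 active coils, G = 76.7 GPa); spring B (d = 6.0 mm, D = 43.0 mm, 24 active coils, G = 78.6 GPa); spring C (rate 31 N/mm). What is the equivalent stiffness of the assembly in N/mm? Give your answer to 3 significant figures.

4.23 N/mm

k_A = Gd⁴/(8D³N_a) = (76.7×10³)(3.3⁴)/(8·17.8³·11) = 18.328 N/mm
k_B = Gd⁴/(8D³N_a) = (78.6×10³)(6.0⁴)/(8·43.0³·24) = 6.673 N/mm
Series: 1/k_eq = 1/18.328 + 1/6.673 + 1/31 = 0.23668; k_eq = 4.2252 N/mm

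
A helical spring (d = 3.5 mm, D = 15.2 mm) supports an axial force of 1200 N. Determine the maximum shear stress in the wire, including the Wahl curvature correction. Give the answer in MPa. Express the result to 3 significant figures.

1480 MPa

Spring index C = D/d = 15.2/3.5 = 4.3429
K_W = (4C−1)/(4C−4) + 0.615/C = 16.371/13.371 + 0.1416 = 1.3660
τ₀ = 8FD/(πd³) = 8·1200·15.2/(π·3.5³) = 145920/134.7 = 1083.3 MPa
τ_max = K·τ₀ = 1.3660 × 1083.3 = 1479.8 MPa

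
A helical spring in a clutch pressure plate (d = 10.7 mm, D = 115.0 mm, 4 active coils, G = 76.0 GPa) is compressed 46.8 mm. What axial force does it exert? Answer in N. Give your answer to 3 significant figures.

958 N

k = Gd⁴/(8D³N_a) = (76.0×10³)(10.7⁴)/(8·115.0³·4) = 20.469 N/mm
F = k·δ = 20.469 × 46.8 = 957.97 N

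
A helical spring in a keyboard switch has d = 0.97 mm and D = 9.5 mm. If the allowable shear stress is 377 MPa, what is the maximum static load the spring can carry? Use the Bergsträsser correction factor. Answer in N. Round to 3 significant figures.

12.5 N

C = D/d = 9.5/0.97 = 9.7938
K_B = (4C+2)/(4C−3) = 41.175/36.175 = 1.1382
τ_max = K·8FD/(πd³) → F_max = τ_allow·πd³/(8DK)
F_max = 377·π·0.97³/(8·9.5·1.1382) = 1081/86.504 = 12.496 N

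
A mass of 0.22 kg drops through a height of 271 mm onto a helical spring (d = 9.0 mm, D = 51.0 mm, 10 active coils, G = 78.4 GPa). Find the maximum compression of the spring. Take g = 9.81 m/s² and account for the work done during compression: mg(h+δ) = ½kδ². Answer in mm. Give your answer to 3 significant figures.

k = Gd⁴/(8D³N_a) = (78.4×10³)(9.0⁴)/(8·51.0³·10) = 48.471 N/mm
W = mg = 0.22 × 9.81 = 2.1582 N
½kδ² − Wδ − Wh = 0 → δ = (W + √(W² + 2kWh))/k
δ = (2.1582 + √(4.6578 + 56699.2))/48.471 = (2.1582 + 238.13)/48.471 = 4.9572 mm

4.96 mm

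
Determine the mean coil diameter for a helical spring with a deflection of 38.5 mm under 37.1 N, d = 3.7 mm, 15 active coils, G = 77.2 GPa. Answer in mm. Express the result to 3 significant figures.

50.0 mm

Required rate k = F/δ = 37.1/38.5 = 0.96364 N/mm
D = (Gd⁴/(8N_a·k))^(1/3) = (77.2×10³·3.7⁴/(8·15·0.96364))^(1/3)
  = (125121)^(1/3) = 50.0161 mm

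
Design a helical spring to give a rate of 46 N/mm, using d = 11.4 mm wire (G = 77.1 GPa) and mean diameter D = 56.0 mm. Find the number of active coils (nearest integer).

20

N_a = Gd⁴/(8D³k) = (77.1×10³ × 11.4⁴)/(8 × 56.0³ × 46)
    = 1.30219e+09 / 6.46267e+07 = 20.15 → 20 coils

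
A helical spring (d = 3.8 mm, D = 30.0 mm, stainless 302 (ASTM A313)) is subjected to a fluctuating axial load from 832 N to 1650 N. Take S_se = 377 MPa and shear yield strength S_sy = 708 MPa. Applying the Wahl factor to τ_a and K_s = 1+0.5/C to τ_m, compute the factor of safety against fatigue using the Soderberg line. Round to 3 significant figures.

C = D/d = 30.0/3.8 = 7.8947; K_W = (4C−1)/(4C−4)+0.615/C = 1.1867; K_s = 1+0.5/C = 1.0633
F_a = (F_max−F_min)/2 = 409 N; F_m = (F_max+F_min)/2 = 1241 N
τ_a = K_W·8F_aD/(πd³) = 1.1867 × 569.42 = 675.72 MPa
τ_m = K_s·8F_mD/(πd³) = 1.0633 × 1727.8 = 1837.2 MPa
Soderberg: 1/n_f = τ_a/S_se + τ_m/S_sy = 675.72/377 + 1837.2/708 = 1.79236 + 2.59489 = 4.3872
n_f = 1/4.3872 = 0.2279

0.228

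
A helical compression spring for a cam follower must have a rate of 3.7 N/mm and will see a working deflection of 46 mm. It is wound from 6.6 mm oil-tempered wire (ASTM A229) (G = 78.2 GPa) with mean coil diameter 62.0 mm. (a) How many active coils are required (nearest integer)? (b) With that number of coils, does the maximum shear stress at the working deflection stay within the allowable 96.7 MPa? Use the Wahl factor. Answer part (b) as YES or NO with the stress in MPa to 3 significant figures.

(a) 21 coils; (b) NO, τ_max = 108 MPa

N_a = Gd⁴/(8D³k) = (78.2×10³)(6.6⁴)/(8·62.0³·3.7) = 21.03 → N_a = 21
Actual rate k = Gd⁴/(8D³·21) = 3.7059 N/mm
Working load F = kδ = 3.7059·46 = 170.47 N
C = 62.0/6.6 = 9.3939; K_W = (4C−1)/(4C−4)+0.615/C = 1.1548
τ_max = K_W·8FD/(πd³) = 1.1548·93.617 = 108.11 MPa
τ_max > 96.7 MPa → exceeds allowable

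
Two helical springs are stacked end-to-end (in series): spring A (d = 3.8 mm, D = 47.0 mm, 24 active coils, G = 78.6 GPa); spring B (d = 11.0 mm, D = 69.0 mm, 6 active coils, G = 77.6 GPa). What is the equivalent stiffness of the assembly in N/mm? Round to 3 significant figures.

0.813 N/mm

k_A = Gd⁴/(8D³N_a) = (78.6×10³)(3.8⁴)/(8·47.0³·24) = 0.82217 N/mm
k_B = Gd⁴/(8D³N_a) = (77.6×10³)(11.0⁴)/(8·69.0³·6) = 72.052 N/mm
Series: 1/k_eq = 1/0.82217 + 1/72.052 = 1.2302; k_eq = 0.8129 N/mm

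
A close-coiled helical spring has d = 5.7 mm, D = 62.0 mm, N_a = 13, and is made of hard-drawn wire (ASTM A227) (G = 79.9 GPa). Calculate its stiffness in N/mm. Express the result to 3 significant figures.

k = Gd⁴/(8D³N_a) = (79.9×10³ × 5.7⁴) / (8 × 62.0³ × 13)
  = 8.43424e+07 / 2.47861e+07 = 3.4028 N/mm

3.40 N/mm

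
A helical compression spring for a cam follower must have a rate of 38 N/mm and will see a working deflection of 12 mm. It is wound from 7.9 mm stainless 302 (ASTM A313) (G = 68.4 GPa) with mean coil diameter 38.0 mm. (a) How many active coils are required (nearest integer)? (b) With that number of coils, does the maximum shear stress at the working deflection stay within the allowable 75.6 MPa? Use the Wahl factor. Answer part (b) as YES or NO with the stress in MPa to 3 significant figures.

(a) 16 coils; (b) NO, τ_max = 118 MPa

N_a = Gd⁴/(8D³k) = (68.4×10³)(7.9⁴)/(8·38.0³·38) = 15.97 → N_a = 16
Actual rate k = Gd⁴/(8D³·16) = 37.932 N/mm
Working load F = kδ = 37.932·12 = 455.18 N
C = 38.0/7.9 = 4.8101; K_W = (4C−1)/(4C−4)+0.615/C = 1.3247
τ_max = K_W·8FD/(πd³) = 1.3247·89.336 = 118.34 MPa
τ_max > 75.6 MPa → exceeds allowable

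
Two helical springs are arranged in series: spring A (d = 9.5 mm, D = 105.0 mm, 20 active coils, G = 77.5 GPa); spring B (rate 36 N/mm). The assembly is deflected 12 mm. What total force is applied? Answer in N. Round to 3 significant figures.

k_A = Gd⁴/(8D³N_a) = (77.5×10³)(9.5⁴)/(8·105.0³·20) = 3.4081 N/mm
Series: 1/k_eq = 1/3.4081 + 1/36 = 0.3212; k_eq = 3.1133 N/mm
F = k_eq·δ = 3.1133·12 = 37.36 N

37.4 N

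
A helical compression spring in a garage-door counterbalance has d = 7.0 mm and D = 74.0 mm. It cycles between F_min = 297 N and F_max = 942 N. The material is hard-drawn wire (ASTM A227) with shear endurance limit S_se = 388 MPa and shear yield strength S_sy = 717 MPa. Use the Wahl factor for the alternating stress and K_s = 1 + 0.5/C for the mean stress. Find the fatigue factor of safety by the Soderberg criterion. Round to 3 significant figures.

C = D/d = 74.0/7.0 = 10.5714; K_W = (4C−1)/(4C−4)+0.615/C = 1.1365; K_s = 1+0.5/C = 1.0473
F_a = (F_max−F_min)/2 = 322.5 N; F_m = (F_max+F_min)/2 = 619.5 N
τ_a = K_W·8F_aD/(πd³) = 1.1365 × 177.18 = 201.37 MPa
τ_m = K_s·8F_mD/(πd³) = 1.0473 × 340.34 = 356.44 MPa
Soderberg: 1/n_f = τ_a/S_se + τ_m/S_sy = 201.37/388 + 356.44/717 = 0.51899 + 0.49713 = 1.0161
n_f = 1/1.0161 = 0.9841

0.984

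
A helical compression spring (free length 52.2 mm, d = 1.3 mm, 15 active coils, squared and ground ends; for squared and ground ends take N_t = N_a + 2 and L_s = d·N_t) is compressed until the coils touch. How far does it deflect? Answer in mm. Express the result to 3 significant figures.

N_t = 17; L_s = 1.3·17 = 22.1 mm
δ_solid = L₀ − L_s = 52.2 − 22.1 = 30.1 mm

30.1 mm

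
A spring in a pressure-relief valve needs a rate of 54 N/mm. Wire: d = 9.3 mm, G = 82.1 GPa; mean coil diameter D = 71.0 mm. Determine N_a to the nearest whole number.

4

N_a = Gd⁴/(8D³k) = (82.1×10³ × 9.3⁴)/(8 × 71.0³ × 54)
    = 6.14151e+08 / 1.54618e+08 = 3.972 → 4 coils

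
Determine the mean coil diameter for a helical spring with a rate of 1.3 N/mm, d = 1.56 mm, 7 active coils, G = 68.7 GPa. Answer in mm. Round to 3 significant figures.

D = (Gd⁴/(8N_a·k))^(1/3) = (68.7×10³·1.56⁴/(8·7·1.3))^(1/3)
  = (5588.87)^(1/3) = 17.7463 mm

17.7 mm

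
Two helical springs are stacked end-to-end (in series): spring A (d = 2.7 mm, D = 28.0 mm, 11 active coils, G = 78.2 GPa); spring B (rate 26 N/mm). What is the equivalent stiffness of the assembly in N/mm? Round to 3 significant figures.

1.99 N/mm

k_A = Gd⁴/(8D³N_a) = (78.2×10³)(2.7⁴)/(8·28.0³·11) = 2.1513 N/mm
Series: 1/k_eq = 1/2.1513 + 1/26 = 0.50329; k_eq = 1.9869 N/mm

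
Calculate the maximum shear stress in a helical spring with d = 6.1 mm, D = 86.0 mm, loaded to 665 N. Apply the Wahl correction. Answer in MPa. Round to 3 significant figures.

706 MPa

Spring index C = D/d = 86.0/6.1 = 14.0984
K_W = (4C−1)/(4C−4) + 0.615/C = 55.393/52.393 + 0.0436 = 1.1009
τ₀ = 8FD/(πd³) = 8·665·86.0/(π·6.1³) = 457520/713.08 = 641.61 MPa
τ_max = K·τ₀ = 1.1009 × 641.61 = 706.34 MPa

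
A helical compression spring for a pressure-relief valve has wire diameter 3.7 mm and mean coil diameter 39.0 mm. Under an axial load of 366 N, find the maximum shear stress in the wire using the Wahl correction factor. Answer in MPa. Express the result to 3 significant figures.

Spring index C = D/d = 39.0/3.7 = 10.5405
K_W = (4C−1)/(4C−4) + 0.615/C = 41.162/38.162 + 0.0583 = 1.1370
τ₀ = 8FD/(πd³) = 8·366·39.0/(π·3.7³) = 114192/159.13 = 717.6 MPa
τ_max = K·τ₀ = 1.1370 × 717.6 = 815.88 MPa

816 MPa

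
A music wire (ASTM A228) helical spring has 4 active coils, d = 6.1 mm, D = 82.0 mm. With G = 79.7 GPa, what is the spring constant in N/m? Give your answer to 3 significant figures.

k = Gd⁴/(8D³N_a) = (79.7×10³ × 6.1⁴) / (8 × 82.0³ × 4)
  = 1.10351e+08 / 1.76438e+07 = 6.2544 N/mm = 6254.4 N/m

6250 N/m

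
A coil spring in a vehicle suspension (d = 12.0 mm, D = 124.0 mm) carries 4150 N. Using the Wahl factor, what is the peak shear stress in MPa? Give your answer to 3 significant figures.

Spring index C = D/d = 124.0/12.0 = 10.3333
K_W = (4C−1)/(4C−4) + 0.615/C = 40.333/37.333 + 0.0595 = 1.1399
τ₀ = 8FD/(πd³) = 8·4150·124.0/(π·12.0³) = 4.1168e+06/5428.7 = 758.34 MPa
τ_max = K·τ₀ = 1.1399 × 758.34 = 864.42 MPa

864 MPa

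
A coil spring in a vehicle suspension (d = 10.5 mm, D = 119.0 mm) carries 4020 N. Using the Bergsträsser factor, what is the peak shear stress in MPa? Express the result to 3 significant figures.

Spring index C = D/d = 119.0/10.5 = 11.3333
K_B = (4C+2)/(4C−3) = 47.333/42.333 = 1.1181
τ₀ = 8FD/(πd³) = 8·4020·119.0/(π·10.5³) = 3.82704e+06/3636.8 = 1052.3 MPa
τ_max = K·τ₀ = 1.1181 × 1052.3 = 1176.6 MPa

1180 MPa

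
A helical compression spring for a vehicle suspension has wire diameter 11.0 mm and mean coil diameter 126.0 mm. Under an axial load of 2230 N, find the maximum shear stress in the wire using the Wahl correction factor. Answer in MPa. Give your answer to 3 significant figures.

Spring index C = D/d = 126.0/11.0 = 11.4545
K_W = (4C−1)/(4C−4) + 0.615/C = 44.818/41.818 + 0.0537 = 1.1254
τ₀ = 8FD/(πd³) = 8·2230·126.0/(π·11.0³) = 2.24784e+06/4181.5 = 537.57 MPa
τ_max = K·τ₀ = 1.1254 × 537.57 = 605 MPa

605 MPa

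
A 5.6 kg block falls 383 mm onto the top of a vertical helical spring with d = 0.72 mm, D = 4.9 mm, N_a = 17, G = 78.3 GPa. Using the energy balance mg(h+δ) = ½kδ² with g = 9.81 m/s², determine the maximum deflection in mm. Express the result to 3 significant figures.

225 mm

k = Gd⁴/(8D³N_a) = (78.3×10³)(0.72⁴)/(8·4.9³·17) = 1.3151 N/mm
W = mg = 5.6 × 9.81 = 54.936 N
½kδ² − Wδ − Wh = 0 → δ = (W + √(W² + 2kWh))/k
δ = (54.936 + √(3018 + 55341.4))/1.3151 = (54.936 + 241.58)/1.3151 = 225.46 mm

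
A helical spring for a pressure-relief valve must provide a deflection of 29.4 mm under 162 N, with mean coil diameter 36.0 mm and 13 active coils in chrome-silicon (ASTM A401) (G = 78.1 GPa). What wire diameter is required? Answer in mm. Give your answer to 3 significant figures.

4.30 mm

Required rate k = F/δ = 162/29.4 = 5.5102 N/mm
d = (8D³N_a·k / G)^(1/4) = (8·36.0³·13·5.5102 / (78.1×10³))^0.25
  = (342.34)^0.25 = 4.3014 mm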